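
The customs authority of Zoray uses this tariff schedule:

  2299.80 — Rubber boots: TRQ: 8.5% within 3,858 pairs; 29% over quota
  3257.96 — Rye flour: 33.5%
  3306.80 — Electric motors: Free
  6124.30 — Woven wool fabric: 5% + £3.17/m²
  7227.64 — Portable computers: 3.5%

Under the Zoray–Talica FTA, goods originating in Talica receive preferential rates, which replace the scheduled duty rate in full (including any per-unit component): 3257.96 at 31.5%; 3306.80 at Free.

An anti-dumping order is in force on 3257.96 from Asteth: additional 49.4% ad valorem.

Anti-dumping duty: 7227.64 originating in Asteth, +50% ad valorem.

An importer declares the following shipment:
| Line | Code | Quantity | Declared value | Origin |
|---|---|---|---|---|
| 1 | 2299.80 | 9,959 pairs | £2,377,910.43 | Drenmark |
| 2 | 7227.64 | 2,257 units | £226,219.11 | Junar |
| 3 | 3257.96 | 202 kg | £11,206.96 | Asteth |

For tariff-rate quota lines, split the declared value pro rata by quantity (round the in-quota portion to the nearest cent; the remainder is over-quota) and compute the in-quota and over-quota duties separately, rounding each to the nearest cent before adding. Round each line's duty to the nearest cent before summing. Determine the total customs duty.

Line 1 (2299.80, Drenmark, 9,959 pairs, £2,377,910.43):
Code 2299.80 is under a tariff-rate quota (threshold 3,858 pairs). In-quota: 3,858 pairs at 8.5%; over-quota: 6,101 pairs at 29%.
Pro-rata value split: in-quota = £2,377,910.43 × 3,858/9,959 = £921,174.66; over-quota = £2,377,910.43 − £921,174.66 = £1,456,735.77.
In-quota duty = £921,174.66 × 8.5% = £78,299.85. Over-quota duty = £1,456,735.77 × 29% = £422,453.37.
Line duty = £78,299.85 + £422,453.37 = £500,753.22.
Line 2 (7227.64, Junar, 2,257 units, £226,219.11):
Base rate for 7227.64 is 3.5%.
The additional-duty order on 7227.64 targets Asteth, not Junar; it does not apply.
Duty = £226,219.11 × 3.5% = £7,917.67.
Line 3 (3257.96, Asteth, 202 kg, £11,206.96):
Base rate for 3257.96 is 33.5%.
3257.96 has an FTA preferential rate, but origin Asteth is not Talica; base rate stands.
Additional duty on 3257.96 from Asteth: +49.4%. Applied ad valorem rate: 33.5% + 49.4% = 82.9%.
Duty = £11,206.96 × 82.9% = £9,290.57.
Total = £500,753.22 + £7,917.67 + £9,290.57 = £517,961.46.

£517,961.46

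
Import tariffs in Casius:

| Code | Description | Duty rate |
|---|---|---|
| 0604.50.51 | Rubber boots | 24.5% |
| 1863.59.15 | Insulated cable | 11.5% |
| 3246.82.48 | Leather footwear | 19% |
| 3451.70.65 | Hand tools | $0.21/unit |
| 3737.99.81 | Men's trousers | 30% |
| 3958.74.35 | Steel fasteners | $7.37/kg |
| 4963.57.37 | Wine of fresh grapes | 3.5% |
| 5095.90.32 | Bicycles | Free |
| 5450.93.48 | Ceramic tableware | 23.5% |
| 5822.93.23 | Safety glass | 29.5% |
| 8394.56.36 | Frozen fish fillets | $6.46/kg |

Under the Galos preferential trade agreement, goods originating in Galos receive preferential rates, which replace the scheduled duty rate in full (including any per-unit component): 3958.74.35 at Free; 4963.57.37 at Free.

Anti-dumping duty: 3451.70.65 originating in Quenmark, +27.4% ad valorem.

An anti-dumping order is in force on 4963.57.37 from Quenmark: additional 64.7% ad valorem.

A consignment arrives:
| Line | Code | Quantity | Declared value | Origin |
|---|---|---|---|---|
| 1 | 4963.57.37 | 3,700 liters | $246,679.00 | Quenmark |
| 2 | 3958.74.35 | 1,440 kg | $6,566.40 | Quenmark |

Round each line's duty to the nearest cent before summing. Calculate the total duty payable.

Line 1 (4963.57.37, Quenmark, 3,700 liters, $246,679.00):
Base rate for 4963.57.37 is 3.5%.
4963.57.37 has an FTA preferential rate, but origin Quenmark is not Galos; base rate stands.
Additional duty on 4963.57.37 from Quenmark: +64.7%. Applied ad valorem rate: 3.5% + 64.7% = 68.2%.
Duty = $246,679.00 × 68.2% = $168,235.08.
Line 2 (3958.74.35, Quenmark, 1,440 kg, $6,566.40):
Base rate for 3958.74.35 is $7.37/kg.
3958.74.35 has an FTA preferential rate, but origin Quenmark is not Galos; base rate stands.
Duty = 1,440 × $7.37 = $10,612.80.
Total = $168,235.08 + $10,612.80 = $178,847.88.

$178,847.88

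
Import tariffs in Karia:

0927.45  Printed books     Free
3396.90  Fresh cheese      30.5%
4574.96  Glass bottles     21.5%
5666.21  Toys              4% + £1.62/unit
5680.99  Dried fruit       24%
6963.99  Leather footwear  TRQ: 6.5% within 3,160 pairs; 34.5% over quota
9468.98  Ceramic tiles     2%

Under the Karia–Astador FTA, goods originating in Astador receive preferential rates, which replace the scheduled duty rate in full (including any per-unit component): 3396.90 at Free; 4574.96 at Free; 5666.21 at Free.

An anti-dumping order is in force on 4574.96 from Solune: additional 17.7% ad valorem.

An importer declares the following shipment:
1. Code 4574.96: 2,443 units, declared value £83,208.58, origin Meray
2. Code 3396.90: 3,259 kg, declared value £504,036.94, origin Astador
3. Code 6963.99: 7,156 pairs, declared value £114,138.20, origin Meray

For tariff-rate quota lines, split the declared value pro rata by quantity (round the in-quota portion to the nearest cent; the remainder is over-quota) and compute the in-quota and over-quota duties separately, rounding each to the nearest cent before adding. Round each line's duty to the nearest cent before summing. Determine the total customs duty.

£43,154.96

Line 1 (4574.96, Meray, 2,443 units, £83,208.58):
Base rate for 4574.96 is 21.5%.
4574.96 has an FTA preferential rate, but origin Meray is not Astador; base rate stands.
The additional-duty order on 4574.96 targets Solune, not Meray; it does not apply.
Duty = £83,208.58 × 21.5% = £17,889.84.
Line 2 (3396.90, Astador, 3,259 kg, £504,036.94):
Base rate for 3396.90 is 30.5%.
Origin Astador qualifies under the Karia–Astador agreement and 3396.90 is covered: preferential rate Free applies instead.
Duty = £504,036.94 × 0% = £0.00.
Line 3 (6963.99, Meray, 7,156 pairs, £114,138.20):
Code 6963.99 is under a tariff-rate quota (threshold 3,160 pairs). In-quota: 3,160 pairs at 6.5%; over-quota: 3,996 pairs at 34.5%.
Pro-rata value split: in-quota = £114,138.20 × 3,160/7,156 = £50,402.00; over-quota = £114,138.20 − £50,402.00 = £63,736.20.
In-quota duty = £50,402.00 × 6.5% = £3,276.13. Over-quota duty = £63,736.20 × 34.5% = £21,988.99.
Line duty = £3,276.13 + £21,988.99 = £25,265.12.
Total = £17,889.84 + £0.00 + £25,265.12 = £43,154.96.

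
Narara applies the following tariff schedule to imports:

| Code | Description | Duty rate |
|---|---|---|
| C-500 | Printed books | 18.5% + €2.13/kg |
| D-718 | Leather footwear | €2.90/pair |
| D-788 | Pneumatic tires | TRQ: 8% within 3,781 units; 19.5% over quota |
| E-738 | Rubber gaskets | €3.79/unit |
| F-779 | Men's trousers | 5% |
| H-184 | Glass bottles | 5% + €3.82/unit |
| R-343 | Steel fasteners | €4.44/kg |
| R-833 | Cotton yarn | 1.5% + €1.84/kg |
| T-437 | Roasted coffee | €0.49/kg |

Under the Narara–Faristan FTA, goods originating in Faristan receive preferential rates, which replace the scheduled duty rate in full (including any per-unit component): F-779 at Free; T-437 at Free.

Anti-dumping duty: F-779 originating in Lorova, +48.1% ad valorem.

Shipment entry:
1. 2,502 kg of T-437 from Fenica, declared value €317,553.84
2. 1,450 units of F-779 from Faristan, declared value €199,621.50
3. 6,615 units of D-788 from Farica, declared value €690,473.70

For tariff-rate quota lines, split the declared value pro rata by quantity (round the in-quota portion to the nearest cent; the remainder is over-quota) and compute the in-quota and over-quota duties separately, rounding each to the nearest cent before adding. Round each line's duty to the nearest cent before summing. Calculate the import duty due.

€90,482.36

Line 1 (T-437, Fenica, 2,502 kg, €317,553.84):
Base rate for T-437 is €0.49/kg.
T-437 has an FTA preferential rate, but origin Fenica is not Faristan; base rate stands.
Duty = 2,502 × €0.49 = €1,225.98.
Line 2 (F-779, Faristan, 1,450 units, €199,621.50):
Base rate for F-779 is 5%.
Origin Faristan qualifies under the Narara–Faristan agreement and F-779 is covered: preferential rate Free applies instead.
The additional-duty order on F-779 targets Lorova, not Faristan; it does not apply.
Duty = €199,621.50 × 0% = €0.00.
Line 3 (D-788, Farica, 6,615 units, €690,473.70):
Code D-788 is under a tariff-rate quota (threshold 3,781 units). In-quota: 3,781 units at 8%; over-quota: 2,834 units at 19.5%.
Pro-rata value split: in-quota = €690,473.70 × 3,781/6,615 = €394,660.78; over-quota = €690,473.70 − €394,660.78 = €295,812.92.
In-quota duty = €394,660.78 × 8% = €31,572.86. Over-quota duty = €295,812.92 × 19.5% = €57,683.52.
Line duty = €31,572.86 + €57,683.52 = €89,256.38.
Total = €1,225.98 + €0.00 + €89,256.38 = €90,482.36.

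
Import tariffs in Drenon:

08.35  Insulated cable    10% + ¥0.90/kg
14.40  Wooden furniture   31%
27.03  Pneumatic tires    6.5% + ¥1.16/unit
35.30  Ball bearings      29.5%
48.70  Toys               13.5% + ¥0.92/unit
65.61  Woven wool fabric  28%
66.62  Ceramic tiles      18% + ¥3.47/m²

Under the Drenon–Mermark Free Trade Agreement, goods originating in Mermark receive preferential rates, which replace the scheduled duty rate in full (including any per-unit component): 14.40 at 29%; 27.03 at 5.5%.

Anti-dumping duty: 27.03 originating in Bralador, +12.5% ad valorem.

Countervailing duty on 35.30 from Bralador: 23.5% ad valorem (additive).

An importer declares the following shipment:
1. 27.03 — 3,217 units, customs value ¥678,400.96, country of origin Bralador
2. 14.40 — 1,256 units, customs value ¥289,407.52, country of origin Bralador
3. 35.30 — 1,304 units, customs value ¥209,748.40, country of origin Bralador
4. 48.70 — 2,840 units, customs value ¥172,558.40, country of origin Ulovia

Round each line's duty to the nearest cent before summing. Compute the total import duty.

Line 1 (27.03, Bralador, 3,217 units, ¥678,400.96):
Base rate for 27.03 is 6.5% + ¥1.16/unit.
27.03 has an FTA preferential rate, but origin Bralador is not Mermark; base rate stands.
Additional duty on 27.03 from Bralador: +12.5%. Applied ad valorem rate: 6.5% + 12.5% = 19%.
Duty = ¥678,400.96 × 19% + 3,217 × ¥1.16 = ¥132,627.90.
Line 2 (14.40, Bralador, 1,256 units, ¥289,407.52):
Base rate for 14.40 is 31%.
14.40 has an FTA preferential rate, but origin Bralador is not Mermark; base rate stands.
Duty = ¥289,407.52 × 31% = ¥89,716.33.
Line 3 (35.30, Bralador, 1,304 units, ¥209,748.40):
Base rate for 35.30 is 29.5%.
Additional duty on 35.30 from Bralador: +23.5%. Applied ad valorem rate: 29.5% + 23.5% = 53%.
Duty = ¥209,748.40 × 53% = ¥111,166.65.
Line 4 (48.70, Ulovia, 2,840 units, ¥172,558.40):
Base rate for 48.70 is 13.5% + ¥0.92/unit.
Duty = ¥172,558.40 × 13.5% + 2,840 × ¥0.92 = ¥25,908.18.
Total = ¥132,627.90 + ¥89,716.33 + ¥111,166.65 + ¥25,908.18 = ¥359,419.06.

¥359,419.06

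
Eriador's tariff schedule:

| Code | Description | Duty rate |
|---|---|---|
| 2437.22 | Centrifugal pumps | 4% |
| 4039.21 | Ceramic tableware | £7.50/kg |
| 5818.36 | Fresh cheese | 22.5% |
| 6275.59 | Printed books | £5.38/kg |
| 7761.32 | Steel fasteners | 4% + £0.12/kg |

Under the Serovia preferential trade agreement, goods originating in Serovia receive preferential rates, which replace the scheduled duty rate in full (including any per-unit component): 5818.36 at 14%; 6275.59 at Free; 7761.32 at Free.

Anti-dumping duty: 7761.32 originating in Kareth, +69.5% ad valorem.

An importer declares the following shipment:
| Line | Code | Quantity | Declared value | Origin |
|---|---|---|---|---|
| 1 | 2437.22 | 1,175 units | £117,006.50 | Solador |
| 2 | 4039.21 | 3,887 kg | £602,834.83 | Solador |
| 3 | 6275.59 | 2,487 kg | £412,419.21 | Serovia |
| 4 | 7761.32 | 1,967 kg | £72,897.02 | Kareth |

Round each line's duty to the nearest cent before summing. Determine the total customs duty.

Line 1 (2437.22, Solador, 1,175 units, £117,006.50):
Base rate for 2437.22 is 4%.
Duty = £117,006.50 × 4% = £4,680.26.
Line 2 (4039.21, Solador, 3,887 kg, £602,834.83):
Base rate for 4039.21 is £7.50/kg.
Duty = 3,887 × £7.50 = £29,152.50.
Line 3 (6275.59, Serovia, 2,487 kg, £412,419.21):
Base rate for 6275.59 is £5.38/kg.
Origin Serovia qualifies under the Eriador–Serovia agreement and 6275.59 is covered: preferential rate Free applies instead.
Duty = £412,419.21 × 0% = £0.00.
Line 4 (7761.32, Kareth, 1,967 kg, £72,897.02):
Base rate for 7761.32 is 4% + £0.12/kg.
7761.32 has an FTA preferential rate, but origin Kareth is not Serovia; base rate stands.
Additional duty on 7761.32 from Kareth: +69.5%. Applied ad valorem rate: 4% + 69.5% = 73.5%.
Duty = £72,897.02 × 73.5% + 1,967 × £0.12 = £53,815.35.
Total = £4,680.26 + £29,152.50 + £0.00 + £53,815.35 = £87,648.11.

£87,648.11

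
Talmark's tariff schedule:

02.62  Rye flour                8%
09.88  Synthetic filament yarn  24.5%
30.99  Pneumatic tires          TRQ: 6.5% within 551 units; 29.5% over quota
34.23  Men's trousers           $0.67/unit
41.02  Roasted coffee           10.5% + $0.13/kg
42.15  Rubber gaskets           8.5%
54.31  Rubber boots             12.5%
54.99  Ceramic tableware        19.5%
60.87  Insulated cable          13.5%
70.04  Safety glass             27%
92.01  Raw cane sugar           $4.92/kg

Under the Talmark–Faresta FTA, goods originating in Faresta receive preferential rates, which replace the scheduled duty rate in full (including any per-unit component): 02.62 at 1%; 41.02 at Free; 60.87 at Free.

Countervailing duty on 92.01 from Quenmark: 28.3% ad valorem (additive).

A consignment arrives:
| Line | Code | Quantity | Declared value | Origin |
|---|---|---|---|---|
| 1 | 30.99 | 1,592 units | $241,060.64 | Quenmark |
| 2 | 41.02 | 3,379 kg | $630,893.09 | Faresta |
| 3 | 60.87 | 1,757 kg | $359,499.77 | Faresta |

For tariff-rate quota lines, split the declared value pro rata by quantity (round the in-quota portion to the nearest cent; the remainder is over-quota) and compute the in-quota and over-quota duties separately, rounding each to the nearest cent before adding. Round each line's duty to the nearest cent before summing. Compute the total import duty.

$51,923.43

Line 1 (30.99, Quenmark, 1,592 units, $241,060.64):
Code 30.99 is under a tariff-rate quota (threshold 551 units). In-quota: 551 units at 6.5%; over-quota: 1,041 units at 29.5%.
Pro-rata value split: in-quota = $241,060.64 × 551/1,592 = $83,432.42; over-quota = $241,060.64 − $83,432.42 = $157,628.22.
In-quota duty = $83,432.42 × 6.5% = $5,423.11. Over-quota duty = $157,628.22 × 29.5% = $46,500.32.
Line duty = $5,423.11 + $46,500.32 = $51,923.43.
Line 2 (41.02, Faresta, 3,379 kg, $630,893.09):
Base rate for 41.02 is 10.5% + $0.13/kg.
Origin Faresta qualifies under the Talmark–Faresta agreement and 41.02 is covered: preferential rate Free applies instead.
Duty = $630,893.09 × 0% = $0.00.
Line 3 (60.87, Faresta, 1,757 kg, $359,499.77):
Base rate for 60.87 is 13.5%.
Origin Faresta qualifies under the Talmark–Faresta agreement and 60.87 is covered: preferential rate Free applies instead.
Duty = $359,499.77 × 0% = $0.00.
Total = $51,923.43 + $0.00 + $0.00 = $51,923.43.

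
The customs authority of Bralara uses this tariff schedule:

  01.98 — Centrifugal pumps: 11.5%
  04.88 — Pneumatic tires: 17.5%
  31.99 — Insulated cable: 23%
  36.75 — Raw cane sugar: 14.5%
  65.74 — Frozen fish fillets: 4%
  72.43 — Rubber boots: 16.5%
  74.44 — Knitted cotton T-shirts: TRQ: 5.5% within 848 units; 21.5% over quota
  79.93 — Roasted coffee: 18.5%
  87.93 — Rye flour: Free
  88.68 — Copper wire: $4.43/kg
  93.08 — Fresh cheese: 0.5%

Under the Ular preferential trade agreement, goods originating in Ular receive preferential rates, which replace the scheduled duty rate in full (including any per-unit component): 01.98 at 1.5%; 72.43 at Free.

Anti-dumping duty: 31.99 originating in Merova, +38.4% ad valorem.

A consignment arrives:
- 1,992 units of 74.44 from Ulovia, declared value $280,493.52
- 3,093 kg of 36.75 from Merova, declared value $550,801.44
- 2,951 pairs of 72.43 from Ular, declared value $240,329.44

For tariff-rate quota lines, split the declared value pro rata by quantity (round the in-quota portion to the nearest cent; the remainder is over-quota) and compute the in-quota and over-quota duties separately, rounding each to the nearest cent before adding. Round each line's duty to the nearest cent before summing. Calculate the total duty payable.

$121,067.22

Line 1 (74.44, Ulovia, 1,992 units, $280,493.52):
Code 74.44 is under a tariff-rate quota (threshold 848 units). In-quota: 848 units at 5.5%; over-quota: 1,144 units at 21.5%.
Pro-rata value split: in-quota = $280,493.52 × 848/1,992 = $119,406.88; over-quota = $280,493.52 − $119,406.88 = $161,086.64.
In-quota duty = $119,406.88 × 5.5% = $6,567.38. Over-quota duty = $161,086.64 × 21.5% = $34,633.63.
Line duty = $6,567.38 + $34,633.63 = $41,201.01.
Line 2 (36.75, Merova, 3,093 kg, $550,801.44):
Base rate for 36.75 is 14.5%.
Duty = $550,801.44 × 14.5% = $79,866.21.
Line 3 (72.43, Ular, 2,951 pairs, $240,329.44):
Base rate for 72.43 is 16.5%.
Origin Ular qualifies under the Bralara–Ular agreement and 72.43 is covered: preferential rate Free applies instead.
Duty = $240,329.44 × 0% = $0.00.
Total = $41,201.01 + $79,866.21 + $0.00 = $121,067.22.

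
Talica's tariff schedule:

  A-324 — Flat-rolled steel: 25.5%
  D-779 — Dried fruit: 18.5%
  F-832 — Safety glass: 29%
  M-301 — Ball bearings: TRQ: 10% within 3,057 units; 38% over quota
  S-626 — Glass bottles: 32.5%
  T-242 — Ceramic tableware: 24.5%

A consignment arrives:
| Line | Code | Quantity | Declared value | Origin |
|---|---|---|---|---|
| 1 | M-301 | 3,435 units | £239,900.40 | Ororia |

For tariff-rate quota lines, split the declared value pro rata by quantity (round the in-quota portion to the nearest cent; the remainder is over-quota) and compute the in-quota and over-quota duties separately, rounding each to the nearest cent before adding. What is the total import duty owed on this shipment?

Line 1 (M-301, Ororia, 3,435 units, £239,900.40):
Code M-301 is under a tariff-rate quota (threshold 3,057 units). In-quota: 3,057 units at 10%; over-quota: 378 units at 38%.
Pro-rata value split: in-quota = £239,900.40 × 3,057/3,435 = £213,500.88; over-quota = £239,900.40 − £213,500.88 = £26,399.52.
In-quota duty = £213,500.88 × 10% = £21,350.09. Over-quota duty = £26,399.52 × 38% = £10,031.82.
Line duty = £21,350.09 + £10,031.82 = £31,381.91.

£31,381.91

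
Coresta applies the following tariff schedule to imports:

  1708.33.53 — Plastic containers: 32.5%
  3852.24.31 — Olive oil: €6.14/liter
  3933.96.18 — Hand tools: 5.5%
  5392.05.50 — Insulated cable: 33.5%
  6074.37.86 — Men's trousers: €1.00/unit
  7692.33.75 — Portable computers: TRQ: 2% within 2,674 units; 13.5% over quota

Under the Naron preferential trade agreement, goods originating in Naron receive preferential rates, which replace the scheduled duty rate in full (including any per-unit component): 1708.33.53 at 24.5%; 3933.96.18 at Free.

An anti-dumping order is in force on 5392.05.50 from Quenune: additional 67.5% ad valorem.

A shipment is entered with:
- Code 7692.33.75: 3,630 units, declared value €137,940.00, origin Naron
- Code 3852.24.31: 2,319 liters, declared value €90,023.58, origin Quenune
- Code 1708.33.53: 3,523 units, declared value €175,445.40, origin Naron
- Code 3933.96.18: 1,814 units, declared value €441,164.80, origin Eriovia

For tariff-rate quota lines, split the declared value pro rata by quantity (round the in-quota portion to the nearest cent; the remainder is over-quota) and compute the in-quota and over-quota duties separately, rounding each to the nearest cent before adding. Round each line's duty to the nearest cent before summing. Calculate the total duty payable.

€88,423.36

Line 1 (7692.33.75, Naron, 3,630 units, €137,940.00):
Code 7692.33.75 is under a tariff-rate quota (threshold 2,674 units). In-quota: 2,674 units at 2%; over-quota: 956 units at 13.5%.
Pro-rata value split: in-quota = €137,940.00 × 2,674/3,630 = €101,612.00; over-quota = €137,940.00 − €101,612.00 = €36,328.00.
In-quota duty = €101,612.00 × 2% = €2,032.24. Over-quota duty = €36,328.00 × 13.5% = €4,904.28.
Line duty = €2,032.24 + €4,904.28 = €6,936.52.
Line 2 (3852.24.31, Quenune, 2,319 liters, €90,023.58):
Base rate for 3852.24.31 is €6.14/liter.
Duty = 2,319 × €6.14 = €14,238.66.
Line 3 (1708.33.53, Naron, 3,523 units, €175,445.40):
Base rate for 1708.33.53 is 32.5%.
Origin Naron qualifies under the Coresta–Naron agreement and 1708.33.53 is covered: preferential rate 24.5% applies instead.
Duty = €175,445.40 × 24.5% = €42,984.12.
Line 4 (3933.96.18, Eriovia, 1,814 units, €441,164.80):
Base rate for 3933.96.18 is 5.5%.
3933.96.18 has an FTA preferential rate, but origin Eriovia is not Naron; base rate stands.
Duty = €441,164.80 × 5.5% = €24,264.06.
Total = €6,936.52 + €14,238.66 + €42,984.12 + €24,264.06 = €88,423.36.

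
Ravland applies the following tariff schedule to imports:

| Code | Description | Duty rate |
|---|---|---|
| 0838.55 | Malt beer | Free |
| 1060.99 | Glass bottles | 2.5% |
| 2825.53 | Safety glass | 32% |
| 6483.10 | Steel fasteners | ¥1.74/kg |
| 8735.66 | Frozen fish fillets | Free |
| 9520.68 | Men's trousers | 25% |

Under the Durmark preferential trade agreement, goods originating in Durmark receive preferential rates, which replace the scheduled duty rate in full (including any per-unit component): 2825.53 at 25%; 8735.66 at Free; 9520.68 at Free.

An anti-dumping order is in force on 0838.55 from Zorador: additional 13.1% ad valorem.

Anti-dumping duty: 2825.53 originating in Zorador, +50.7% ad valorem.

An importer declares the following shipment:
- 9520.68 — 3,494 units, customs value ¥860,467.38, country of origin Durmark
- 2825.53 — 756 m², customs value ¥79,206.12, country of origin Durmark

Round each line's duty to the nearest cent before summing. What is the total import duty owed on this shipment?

¥19,801.53

Line 1 (9520.68, Durmark, 3,494 units, ¥860,467.38):
Base rate for 9520.68 is 25%.
Origin Durmark qualifies under the Ravland–Durmark agreement and 9520.68 is covered: preferential rate Free applies instead.
Duty = ¥860,467.38 × 0% = ¥0.00.
Line 2 (2825.53, Durmark, 756 m², ¥79,206.12):
Base rate for 2825.53 is 32%.
Origin Durmark qualifies under the Ravland–Durmark agreement and 2825.53 is covered: preferential rate 25% applies instead.
The additional-duty order on 2825.53 targets Zorador, not Durmark; it does not apply.
Duty = ¥79,206.12 × 25% = ¥19,801.53.
Total = ¥0.00 + ¥19,801.53 = ¥19,801.53.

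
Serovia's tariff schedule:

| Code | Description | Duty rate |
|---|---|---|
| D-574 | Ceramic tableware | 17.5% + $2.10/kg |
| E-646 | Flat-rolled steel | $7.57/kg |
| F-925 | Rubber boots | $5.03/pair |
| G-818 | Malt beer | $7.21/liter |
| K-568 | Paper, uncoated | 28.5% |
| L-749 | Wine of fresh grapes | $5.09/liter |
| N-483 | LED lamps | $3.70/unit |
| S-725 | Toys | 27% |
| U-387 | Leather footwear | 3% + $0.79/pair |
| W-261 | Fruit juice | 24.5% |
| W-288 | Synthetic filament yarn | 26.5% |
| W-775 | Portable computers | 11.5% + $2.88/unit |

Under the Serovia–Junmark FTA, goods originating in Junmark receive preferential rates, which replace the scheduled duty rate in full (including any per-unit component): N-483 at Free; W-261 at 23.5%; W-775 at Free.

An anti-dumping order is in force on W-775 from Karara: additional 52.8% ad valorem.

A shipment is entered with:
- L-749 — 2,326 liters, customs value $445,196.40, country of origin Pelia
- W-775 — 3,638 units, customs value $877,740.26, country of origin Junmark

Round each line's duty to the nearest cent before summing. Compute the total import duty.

$11,839.34

Line 1 (L-749, Pelia, 2,326 liters, $445,196.40):
Base rate for L-749 is $5.09/liter.
Duty = 2,326 × $5.09 = $11,839.34.
Line 2 (W-775, Junmark, 3,638 units, $877,740.26):
Base rate for W-775 is 11.5% + $2.88/unit.
Origin Junmark qualifies under the Serovia–Junmark agreement and W-775 is covered: preferential rate Free applies instead.
The additional-duty order on W-775 targets Karara, not Junmark; it does not apply.
Duty = $877,740.26 × 0% = $0.00.
Total = $11,839.34 + $0.00 = $11,839.34.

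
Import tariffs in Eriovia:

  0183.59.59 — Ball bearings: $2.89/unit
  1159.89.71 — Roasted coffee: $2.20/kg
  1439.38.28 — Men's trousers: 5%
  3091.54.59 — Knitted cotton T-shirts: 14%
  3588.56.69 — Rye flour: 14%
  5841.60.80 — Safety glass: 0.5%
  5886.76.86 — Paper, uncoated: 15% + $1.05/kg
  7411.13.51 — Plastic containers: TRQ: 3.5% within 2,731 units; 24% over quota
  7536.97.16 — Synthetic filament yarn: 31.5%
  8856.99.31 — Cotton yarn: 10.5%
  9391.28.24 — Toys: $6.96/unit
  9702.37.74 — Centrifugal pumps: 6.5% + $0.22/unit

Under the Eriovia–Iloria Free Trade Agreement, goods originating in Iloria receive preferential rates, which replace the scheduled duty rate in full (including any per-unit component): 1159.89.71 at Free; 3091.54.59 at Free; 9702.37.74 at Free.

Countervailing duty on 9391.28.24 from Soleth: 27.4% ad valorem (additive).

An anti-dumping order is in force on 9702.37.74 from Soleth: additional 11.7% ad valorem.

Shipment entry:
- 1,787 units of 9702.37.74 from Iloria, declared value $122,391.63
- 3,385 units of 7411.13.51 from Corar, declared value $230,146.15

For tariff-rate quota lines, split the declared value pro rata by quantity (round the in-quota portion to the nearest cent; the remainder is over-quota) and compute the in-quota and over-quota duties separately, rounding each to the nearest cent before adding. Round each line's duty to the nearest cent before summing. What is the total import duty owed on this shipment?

Line 1 (9702.37.74, Iloria, 1,787 units, $122,391.63):
Base rate for 9702.37.74 is 6.5% + $0.22/unit.
Origin Iloria qualifies under the Eriovia–Iloria agreement and 9702.37.74 is covered: preferential rate Free applies instead.
The additional-duty order on 9702.37.74 targets Soleth, not Iloria; it does not apply.
Duty = $122,391.63 × 0% = $0.00.
Line 2 (7411.13.51, Corar, 3,385 units, $230,146.15):
Code 7411.13.51 is under a tariff-rate quota (threshold 2,731 units). In-quota: 2,731 units at 3.5%; over-quota: 654 units at 24%.
Pro-rata value split: in-quota = $230,146.15 × 2,731/3,385 = $185,680.69; over-quota = $230,146.15 − $185,680.69 = $44,465.46.
In-quota duty = $185,680.69 × 3.5% = $6,498.82. Over-quota duty = $44,465.46 × 24% = $10,671.71.
Line duty = $6,498.82 + $10,671.71 = $17,170.53.
Total = $0.00 + $17,170.53 = $17,170.53.

$17,170.53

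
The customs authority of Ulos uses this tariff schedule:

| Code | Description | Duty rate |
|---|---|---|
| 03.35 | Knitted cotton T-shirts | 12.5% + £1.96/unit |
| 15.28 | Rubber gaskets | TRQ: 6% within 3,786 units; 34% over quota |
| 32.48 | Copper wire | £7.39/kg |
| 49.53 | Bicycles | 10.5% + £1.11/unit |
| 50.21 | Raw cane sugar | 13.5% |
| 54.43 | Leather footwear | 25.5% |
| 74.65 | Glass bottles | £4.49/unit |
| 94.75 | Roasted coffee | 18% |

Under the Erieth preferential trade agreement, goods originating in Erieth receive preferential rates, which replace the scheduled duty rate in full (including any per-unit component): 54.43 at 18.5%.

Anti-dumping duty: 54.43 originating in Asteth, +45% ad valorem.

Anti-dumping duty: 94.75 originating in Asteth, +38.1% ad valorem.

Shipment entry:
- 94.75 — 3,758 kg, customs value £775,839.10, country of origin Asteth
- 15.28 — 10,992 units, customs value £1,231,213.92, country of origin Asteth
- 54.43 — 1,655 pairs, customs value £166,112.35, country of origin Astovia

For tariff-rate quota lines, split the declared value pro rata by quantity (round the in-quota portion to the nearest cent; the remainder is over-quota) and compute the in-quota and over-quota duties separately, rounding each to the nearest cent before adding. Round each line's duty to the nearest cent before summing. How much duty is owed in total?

Line 1 (94.75, Asteth, 3,758 kg, £775,839.10):
Base rate for 94.75 is 18%.
Additional duty on 94.75 from Asteth: +38.1%. Applied ad valorem rate: 18% + 38.1% = 56.1%.
Duty = £775,839.10 × 56.1% = £435,245.74.
Line 2 (15.28, Asteth, 10,992 units, £1,231,213.92):
Code 15.28 is under a tariff-rate quota (threshold 3,786 units). In-quota: 3,786 units at 6%; over-quota: 7,206 units at 34%.
Pro-rata value split: in-quota = £1,231,213.92 × 3,786/10,992 = £424,069.86; over-quota = £1,231,213.92 − £424,069.86 = £807,144.06.
In-quota duty = £424,069.86 × 6% = £25,444.19. Over-quota duty = £807,144.06 × 34% = £274,428.98.
Line duty = £25,444.19 + £274,428.98 = £299,873.17.
Line 3 (54.43, Astovia, 1,655 pairs, £166,112.35):
Base rate for 54.43 is 25.5%.
54.43 has an FTA preferential rate, but origin Astovia is not Erieth; base rate stands.
The additional-duty order on 54.43 targets Asteth, not Astovia; it does not apply.
Duty = £166,112.35 × 25.5% = £42,358.65.
Total = £435,245.74 + £299,873.17 + £42,358.65 = £777,477.56.

£777,477.56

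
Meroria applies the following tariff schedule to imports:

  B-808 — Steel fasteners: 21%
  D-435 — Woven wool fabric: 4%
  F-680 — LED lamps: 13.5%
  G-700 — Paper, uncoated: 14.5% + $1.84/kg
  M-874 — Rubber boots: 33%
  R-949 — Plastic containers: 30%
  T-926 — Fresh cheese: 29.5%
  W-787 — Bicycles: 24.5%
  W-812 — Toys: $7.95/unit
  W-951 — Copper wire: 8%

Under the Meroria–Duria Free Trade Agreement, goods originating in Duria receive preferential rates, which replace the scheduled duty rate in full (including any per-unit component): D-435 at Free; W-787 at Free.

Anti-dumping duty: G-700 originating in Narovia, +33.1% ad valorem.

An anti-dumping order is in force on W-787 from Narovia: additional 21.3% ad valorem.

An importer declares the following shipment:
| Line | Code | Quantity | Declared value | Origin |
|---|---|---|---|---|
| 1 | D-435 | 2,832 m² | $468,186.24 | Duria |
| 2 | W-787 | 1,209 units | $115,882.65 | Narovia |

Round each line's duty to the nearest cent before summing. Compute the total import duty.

Line 1 (D-435, Duria, 2,832 m², $468,186.24):
Base rate for D-435 is 4%.
Origin Duria qualifies under the Meroria–Duria agreement and D-435 is covered: preferential rate Free applies instead.
Duty = $468,186.24 × 0% = $0.00.
Line 2 (W-787, Narovia, 1,209 units, $115,882.65):
Base rate for W-787 is 24.5%.
W-787 has an FTA preferential rate, but origin Narovia is not Duria; base rate stands.
Additional duty on W-787 from Narovia: +21.3%. Applied ad valorem rate: 24.5% + 21.3% = 45.8%.
Duty = $115,882.65 × 45.8% = $53,074.25.
Total = $0.00 + $53,074.25 = $53,074.25.

$53,074.25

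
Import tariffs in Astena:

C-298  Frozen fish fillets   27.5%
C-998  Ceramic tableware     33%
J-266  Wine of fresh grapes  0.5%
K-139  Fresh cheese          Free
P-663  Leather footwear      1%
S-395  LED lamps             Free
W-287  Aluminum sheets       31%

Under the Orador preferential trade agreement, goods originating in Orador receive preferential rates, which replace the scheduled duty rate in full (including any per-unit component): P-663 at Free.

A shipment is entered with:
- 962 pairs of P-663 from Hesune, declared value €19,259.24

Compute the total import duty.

€192.59

Line 1 (P-663, Hesune, 962 pairs, €19,259.24):
Base rate for P-663 is 1%.
P-663 has an FTA preferential rate, but origin Hesune is not Orador; base rate stands.
Duty = €19,259.24 × 1% = €192.59.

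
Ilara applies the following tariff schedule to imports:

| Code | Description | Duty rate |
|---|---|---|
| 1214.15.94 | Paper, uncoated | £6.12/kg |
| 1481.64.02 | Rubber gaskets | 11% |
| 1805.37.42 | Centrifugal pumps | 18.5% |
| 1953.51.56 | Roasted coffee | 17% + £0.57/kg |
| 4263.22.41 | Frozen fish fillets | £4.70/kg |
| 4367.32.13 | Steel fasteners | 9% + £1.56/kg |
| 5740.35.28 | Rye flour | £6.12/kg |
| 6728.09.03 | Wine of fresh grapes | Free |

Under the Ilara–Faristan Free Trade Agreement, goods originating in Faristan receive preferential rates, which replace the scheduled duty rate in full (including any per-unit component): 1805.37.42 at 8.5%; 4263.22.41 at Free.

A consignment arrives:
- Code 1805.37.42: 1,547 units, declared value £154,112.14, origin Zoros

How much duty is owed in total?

£28,510.75

Line 1 (1805.37.42, Zoros, 1,547 units, £154,112.14):
Base rate for 1805.37.42 is 18.5%.
1805.37.42 has an FTA preferential rate, but origin Zoros is not Faristan; base rate stands.
Duty = £154,112.14 × 18.5% = £28,510.75.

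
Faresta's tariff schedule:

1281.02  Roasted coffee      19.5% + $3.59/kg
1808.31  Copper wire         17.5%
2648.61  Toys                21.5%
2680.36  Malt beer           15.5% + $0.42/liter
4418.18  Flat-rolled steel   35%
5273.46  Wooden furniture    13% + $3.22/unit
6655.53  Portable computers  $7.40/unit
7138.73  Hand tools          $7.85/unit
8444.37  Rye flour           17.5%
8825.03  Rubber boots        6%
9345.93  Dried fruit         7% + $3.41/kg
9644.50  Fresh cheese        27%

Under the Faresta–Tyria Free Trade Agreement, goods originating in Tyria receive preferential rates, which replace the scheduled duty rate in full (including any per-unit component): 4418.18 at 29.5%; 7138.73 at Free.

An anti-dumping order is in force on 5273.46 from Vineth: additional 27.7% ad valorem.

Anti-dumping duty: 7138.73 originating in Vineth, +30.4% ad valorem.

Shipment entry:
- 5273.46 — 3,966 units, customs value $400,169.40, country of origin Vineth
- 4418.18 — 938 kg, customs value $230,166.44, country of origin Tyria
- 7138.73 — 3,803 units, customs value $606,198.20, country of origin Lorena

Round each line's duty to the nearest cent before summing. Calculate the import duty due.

Line 1 (5273.46, Vineth, 3,966 units, $400,169.40):
Base rate for 5273.46 is 13% + $3.22/unit.
Additional duty on 5273.46 from Vineth: +27.7%. Applied ad valorem rate: 13% + 27.7% = 40.7%.
Duty = $400,169.40 × 40.7% + 3,966 × $3.22 = $175,639.47.
Line 2 (4418.18, Tyria, 938 kg, $230,166.44):
Base rate for 4418.18 is 35%.
Origin Tyria qualifies under the Faresta–Tyria agreement and 4418.18 is covered: preferential rate 29.5% applies instead.
Duty = $230,166.44 × 29.5% = $67,899.10.
Line 3 (7138.73, Lorena, 3,803 units, $606,198.20):
Base rate for 7138.73 is $7.85/unit.
7138.73 has an FTA preferential rate, but origin Lorena is not Tyria; base rate stands.
The additional-duty order on 7138.73 targets Vineth, not Lorena; it does not apply.
Duty = 3,803 × $7.85 = $29,853.55.
Total = $175,639.47 + $67,899.10 + $29,853.55 = $273,392.12.

$273,392.12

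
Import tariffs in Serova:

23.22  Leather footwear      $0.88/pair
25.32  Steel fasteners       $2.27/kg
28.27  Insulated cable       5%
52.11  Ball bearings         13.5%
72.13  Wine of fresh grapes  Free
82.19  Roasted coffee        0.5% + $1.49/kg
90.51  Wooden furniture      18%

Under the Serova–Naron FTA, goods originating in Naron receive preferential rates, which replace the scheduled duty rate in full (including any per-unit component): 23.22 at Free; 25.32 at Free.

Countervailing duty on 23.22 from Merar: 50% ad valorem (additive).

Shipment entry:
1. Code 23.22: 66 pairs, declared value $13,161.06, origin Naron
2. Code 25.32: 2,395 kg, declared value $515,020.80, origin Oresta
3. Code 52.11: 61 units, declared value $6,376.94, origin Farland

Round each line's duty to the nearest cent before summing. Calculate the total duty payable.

$6,297.54

Line 1 (23.22, Naron, 66 pairs, $13,161.06):
Base rate for 23.22 is $0.88/pair.
Origin Naron qualifies under the Serova–Naron agreement and 23.22 is covered: preferential rate Free applies instead.
The additional-duty order on 23.22 targets Merar, not Naron; it does not apply.
Duty = $13,161.06 × 0% = $0.00.
Line 2 (25.32, Oresta, 2,395 kg, $515,020.80):
Base rate for 25.32 is $2.27/kg.
25.32 has an FTA preferential rate, but origin Oresta is not Naron; base rate stands.
Duty = 2,395 × $2.27 = $5,436.65.
Line 3 (52.11, Farland, 61 units, $6,376.94):
Base rate for 52.11 is 13.5%.
Duty = $6,376.94 × 13.5% = $860.89.
Total = $0.00 + $5,436.65 + $860.89 = $6,297.54.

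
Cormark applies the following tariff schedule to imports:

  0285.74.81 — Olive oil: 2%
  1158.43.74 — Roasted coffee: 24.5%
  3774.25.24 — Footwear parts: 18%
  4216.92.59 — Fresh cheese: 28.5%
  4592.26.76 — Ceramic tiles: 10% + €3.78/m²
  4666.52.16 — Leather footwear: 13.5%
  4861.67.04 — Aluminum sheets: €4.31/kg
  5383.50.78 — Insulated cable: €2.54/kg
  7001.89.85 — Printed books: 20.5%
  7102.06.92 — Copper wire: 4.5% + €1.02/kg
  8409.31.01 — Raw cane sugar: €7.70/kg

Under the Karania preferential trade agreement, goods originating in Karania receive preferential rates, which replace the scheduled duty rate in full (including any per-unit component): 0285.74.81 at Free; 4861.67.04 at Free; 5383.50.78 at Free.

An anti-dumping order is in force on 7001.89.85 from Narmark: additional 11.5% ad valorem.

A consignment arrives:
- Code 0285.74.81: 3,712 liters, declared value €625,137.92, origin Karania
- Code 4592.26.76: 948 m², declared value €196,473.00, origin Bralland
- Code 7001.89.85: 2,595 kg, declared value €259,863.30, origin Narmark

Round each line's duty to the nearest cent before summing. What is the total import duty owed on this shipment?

Line 1 (0285.74.81, Karania, 3,712 liters, €625,137.92):
Base rate for 0285.74.81 is 2%.
Origin Karania qualifies under the Cormark–Karania agreement and 0285.74.81 is covered: preferential rate Free applies instead.
Duty = €625,137.92 × 0% = €0.00.
Line 2 (4592.26.76, Bralland, 948 m², €196,473.00):
Base rate for 4592.26.76 is 10% + €3.78/m².
Duty = €196,473.00 × 10% + 948 × €3.78 = €23,230.74.
Line 3 (7001.89.85, Narmark, 2,595 kg, €259,863.30):
Base rate for 7001.89.85 is 20.5%.
Additional duty on 7001.89.85 from Narmark: +11.5%. Applied ad valorem rate: 20.5% + 11.5% = 32%.
Duty = €259,863.30 × 32% = €83,156.26.
Total = €0.00 + €23,230.74 + €83,156.26 = €106,387.00.

€106,387.00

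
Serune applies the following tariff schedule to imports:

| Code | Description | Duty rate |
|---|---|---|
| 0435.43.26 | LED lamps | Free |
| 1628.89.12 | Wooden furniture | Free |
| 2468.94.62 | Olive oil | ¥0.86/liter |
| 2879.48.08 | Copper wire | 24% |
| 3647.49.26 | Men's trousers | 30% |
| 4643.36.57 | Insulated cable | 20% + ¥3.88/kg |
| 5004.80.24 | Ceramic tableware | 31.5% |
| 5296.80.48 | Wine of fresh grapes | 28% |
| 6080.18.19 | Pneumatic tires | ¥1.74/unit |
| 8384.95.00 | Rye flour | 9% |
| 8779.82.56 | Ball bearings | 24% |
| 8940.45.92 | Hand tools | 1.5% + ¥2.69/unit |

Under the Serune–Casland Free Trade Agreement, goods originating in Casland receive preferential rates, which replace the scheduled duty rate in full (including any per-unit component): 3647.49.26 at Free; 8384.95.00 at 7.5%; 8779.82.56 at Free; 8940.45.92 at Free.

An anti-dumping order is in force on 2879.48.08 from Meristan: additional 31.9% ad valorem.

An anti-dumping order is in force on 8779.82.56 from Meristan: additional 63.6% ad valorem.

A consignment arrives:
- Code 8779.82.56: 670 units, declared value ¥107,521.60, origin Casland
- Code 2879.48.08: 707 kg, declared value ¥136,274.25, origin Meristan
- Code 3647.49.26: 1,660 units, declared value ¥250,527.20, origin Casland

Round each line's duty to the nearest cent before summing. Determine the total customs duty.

¥76,177.31

Line 1 (8779.82.56, Casland, 670 units, ¥107,521.60):
Base rate for 8779.82.56 is 24%.
Origin Casland qualifies under the Serune–Casland agreement and 8779.82.56 is covered: preferential rate Free applies instead.
The additional-duty order on 8779.82.56 targets Meristan, not Casland; it does not apply.
Duty = ¥107,521.60 × 0% = ¥0.00.
Line 2 (2879.48.08, Meristan, 707 kg, ¥136,274.25):
Base rate for 2879.48.08 is 24%.
Additional duty on 2879.48.08 from Meristan: +31.9%. Applied ad valorem rate: 24% + 31.9% = 55.9%.
Duty = ¥136,274.25 × 55.9% = ¥76,177.31.
Line 3 (3647.49.26, Casland, 1,660 units, ¥250,527.20):
Base rate for 3647.49.26 is 30%.
Origin Casland qualifies under the Serune–Casland agreement and 3647.49.26 is covered: preferential rate Free applies instead.
Duty = ¥250,527.20 × 0% = ¥0.00.
Total = ¥0.00 + ¥76,177.31 + ¥0.00 = ¥76,177.31.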